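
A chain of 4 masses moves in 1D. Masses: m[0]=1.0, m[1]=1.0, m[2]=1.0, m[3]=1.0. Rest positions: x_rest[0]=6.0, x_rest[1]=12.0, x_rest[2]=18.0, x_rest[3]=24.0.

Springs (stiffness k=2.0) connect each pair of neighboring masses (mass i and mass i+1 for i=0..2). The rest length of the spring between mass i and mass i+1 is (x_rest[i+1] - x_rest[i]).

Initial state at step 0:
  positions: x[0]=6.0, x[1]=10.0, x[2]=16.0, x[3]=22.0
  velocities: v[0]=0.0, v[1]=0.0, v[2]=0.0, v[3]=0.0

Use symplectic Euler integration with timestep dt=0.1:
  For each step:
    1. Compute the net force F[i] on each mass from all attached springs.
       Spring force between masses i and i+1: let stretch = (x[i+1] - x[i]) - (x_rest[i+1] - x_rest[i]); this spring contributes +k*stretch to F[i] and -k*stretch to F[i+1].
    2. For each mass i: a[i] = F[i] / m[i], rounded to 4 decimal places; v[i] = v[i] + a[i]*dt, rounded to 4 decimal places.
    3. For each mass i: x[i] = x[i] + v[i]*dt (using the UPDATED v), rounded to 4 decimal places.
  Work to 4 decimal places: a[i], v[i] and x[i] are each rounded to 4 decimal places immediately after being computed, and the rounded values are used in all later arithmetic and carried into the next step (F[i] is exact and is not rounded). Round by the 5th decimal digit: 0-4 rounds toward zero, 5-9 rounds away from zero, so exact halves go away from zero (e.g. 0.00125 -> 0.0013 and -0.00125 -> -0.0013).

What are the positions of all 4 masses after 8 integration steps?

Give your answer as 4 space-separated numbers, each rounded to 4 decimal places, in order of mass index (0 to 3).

Answer: 4.8612 10.9983 16.1342 22.0065

Derivation:
Step 0: x=[6.0000 10.0000 16.0000 22.0000] v=[0.0000 0.0000 0.0000 0.0000]
Step 1: x=[5.9600 10.0400 16.0000 22.0000] v=[-0.4000 0.4000 0.0000 0.0000]
Step 2: x=[5.8816 10.1176 16.0008 22.0000] v=[-0.7840 0.7760 0.0080 0.0000]
Step 3: x=[5.7679 10.2281 16.0039 22.0000] v=[-1.1368 1.1054 0.0312 0.0002]
Step 4: x=[5.6234 10.3650 16.0114 22.0001] v=[-1.4448 1.3685 0.0753 0.0010]
Step 5: x=[5.4538 10.5200 16.0258 22.0004] v=[-1.6965 1.5495 0.1438 0.0033]
Step 6: x=[5.2655 10.6837 16.0496 22.0012] v=[-1.8833 1.6374 0.2376 0.0084]
Step 7: x=[5.0655 10.8464 16.0851 22.0030] v=[-1.9997 1.6269 0.3547 0.0181]
Step 8: x=[4.8612 10.9983 16.1342 22.0065] v=[-2.0435 1.5185 0.4905 0.0345]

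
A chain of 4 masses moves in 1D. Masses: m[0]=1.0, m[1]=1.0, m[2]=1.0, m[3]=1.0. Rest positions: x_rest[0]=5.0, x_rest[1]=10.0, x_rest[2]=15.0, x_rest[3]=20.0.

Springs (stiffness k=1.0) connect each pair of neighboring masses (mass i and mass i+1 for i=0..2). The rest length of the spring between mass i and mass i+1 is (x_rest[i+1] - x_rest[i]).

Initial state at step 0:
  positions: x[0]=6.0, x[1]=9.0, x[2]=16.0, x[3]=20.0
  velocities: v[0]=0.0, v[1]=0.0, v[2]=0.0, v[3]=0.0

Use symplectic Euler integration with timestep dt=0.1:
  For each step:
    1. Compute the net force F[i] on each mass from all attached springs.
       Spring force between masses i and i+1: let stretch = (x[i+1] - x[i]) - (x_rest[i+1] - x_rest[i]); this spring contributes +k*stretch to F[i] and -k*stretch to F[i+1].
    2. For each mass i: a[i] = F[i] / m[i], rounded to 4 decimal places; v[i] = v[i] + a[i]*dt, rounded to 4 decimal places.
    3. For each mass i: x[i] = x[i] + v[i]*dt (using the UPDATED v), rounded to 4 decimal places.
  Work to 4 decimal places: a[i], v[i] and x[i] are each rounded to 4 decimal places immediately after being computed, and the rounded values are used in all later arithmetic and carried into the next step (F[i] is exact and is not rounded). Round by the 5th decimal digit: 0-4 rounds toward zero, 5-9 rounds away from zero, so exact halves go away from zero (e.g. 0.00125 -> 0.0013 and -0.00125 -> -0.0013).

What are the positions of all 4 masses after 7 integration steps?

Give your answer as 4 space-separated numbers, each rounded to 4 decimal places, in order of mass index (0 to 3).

Step 0: x=[6.0000 9.0000 16.0000 20.0000] v=[0.0000 0.0000 0.0000 0.0000]
Step 1: x=[5.9800 9.0400 15.9700 20.0100] v=[-0.2000 0.4000 -0.3000 0.1000]
Step 2: x=[5.9406 9.1187 15.9111 20.0296] v=[-0.3940 0.7870 -0.5890 0.1960]
Step 3: x=[5.8830 9.2335 15.8255 20.0580] v=[-0.5762 1.1484 -0.8564 0.2842]
Step 4: x=[5.8089 9.3808 15.7163 20.0941] v=[-0.7412 1.4726 -1.0924 0.3610]
Step 5: x=[5.7205 9.5557 15.5875 20.1364] v=[-0.8840 1.7490 -1.2882 0.4232]
Step 6: x=[5.6205 9.7526 15.4439 20.1832] v=[-1.0005 1.9687 -1.4365 0.4683]
Step 7: x=[5.5118 9.9651 15.2907 20.2326] v=[-1.0873 2.1246 -1.5317 0.4944]

Answer: 5.5118 9.9651 15.2907 20.2326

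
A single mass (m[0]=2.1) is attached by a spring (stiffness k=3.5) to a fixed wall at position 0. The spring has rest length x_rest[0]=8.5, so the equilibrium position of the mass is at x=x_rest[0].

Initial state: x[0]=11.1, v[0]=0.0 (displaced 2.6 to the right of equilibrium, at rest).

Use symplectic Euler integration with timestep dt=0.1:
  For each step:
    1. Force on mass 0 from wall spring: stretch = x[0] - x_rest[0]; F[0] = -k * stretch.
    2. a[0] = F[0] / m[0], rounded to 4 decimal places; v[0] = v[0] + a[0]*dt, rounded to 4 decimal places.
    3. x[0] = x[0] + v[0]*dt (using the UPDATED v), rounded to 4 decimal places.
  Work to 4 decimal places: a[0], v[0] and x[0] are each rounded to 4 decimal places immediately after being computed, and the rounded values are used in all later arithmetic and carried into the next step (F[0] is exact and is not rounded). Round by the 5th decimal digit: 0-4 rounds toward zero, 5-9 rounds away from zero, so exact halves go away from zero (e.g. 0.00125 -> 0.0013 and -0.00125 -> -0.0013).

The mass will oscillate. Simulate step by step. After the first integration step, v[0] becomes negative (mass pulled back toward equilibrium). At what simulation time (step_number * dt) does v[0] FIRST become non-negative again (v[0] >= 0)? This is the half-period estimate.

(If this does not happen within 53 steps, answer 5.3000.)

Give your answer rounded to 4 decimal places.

Step 0: x=[11.1000] v=[0.0000]
Step 1: x=[11.0567] v=[-0.4333]
Step 2: x=[10.9708] v=[-0.8594]
Step 3: x=[10.8437] v=[-1.2712]
Step 4: x=[10.6775] v=[-1.6618]
Step 5: x=[10.4750] v=[-2.0247]
Step 6: x=[10.2396] v=[-2.3539]
Step 7: x=[9.9752] v=[-2.6438]
Step 8: x=[9.6862] v=[-2.8897]
Step 9: x=[9.3775] v=[-3.0874]
Step 10: x=[9.0541] v=[-3.2337]
Step 11: x=[8.7215] v=[-3.3261]
Step 12: x=[8.3852] v=[-3.3630]
Step 13: x=[8.0508] v=[-3.3439]
Step 14: x=[7.7239] v=[-3.2690]
Step 15: x=[7.4099] v=[-3.1397]
Step 16: x=[7.1141] v=[-2.9580]
Step 17: x=[6.8414] v=[-2.7270]
Step 18: x=[6.5963] v=[-2.4506]
Step 19: x=[6.3830] v=[-2.1333]
Step 20: x=[6.2050] v=[-1.7805]
Step 21: x=[6.0652] v=[-1.3980]
Step 22: x=[5.9660] v=[-0.9922]
Step 23: x=[5.9090] v=[-0.5699]
Step 24: x=[5.8952] v=[-0.1381]
Step 25: x=[5.9248] v=[0.2960]
First v>=0 after going negative at step 25, time=2.5000

Answer: 2.5000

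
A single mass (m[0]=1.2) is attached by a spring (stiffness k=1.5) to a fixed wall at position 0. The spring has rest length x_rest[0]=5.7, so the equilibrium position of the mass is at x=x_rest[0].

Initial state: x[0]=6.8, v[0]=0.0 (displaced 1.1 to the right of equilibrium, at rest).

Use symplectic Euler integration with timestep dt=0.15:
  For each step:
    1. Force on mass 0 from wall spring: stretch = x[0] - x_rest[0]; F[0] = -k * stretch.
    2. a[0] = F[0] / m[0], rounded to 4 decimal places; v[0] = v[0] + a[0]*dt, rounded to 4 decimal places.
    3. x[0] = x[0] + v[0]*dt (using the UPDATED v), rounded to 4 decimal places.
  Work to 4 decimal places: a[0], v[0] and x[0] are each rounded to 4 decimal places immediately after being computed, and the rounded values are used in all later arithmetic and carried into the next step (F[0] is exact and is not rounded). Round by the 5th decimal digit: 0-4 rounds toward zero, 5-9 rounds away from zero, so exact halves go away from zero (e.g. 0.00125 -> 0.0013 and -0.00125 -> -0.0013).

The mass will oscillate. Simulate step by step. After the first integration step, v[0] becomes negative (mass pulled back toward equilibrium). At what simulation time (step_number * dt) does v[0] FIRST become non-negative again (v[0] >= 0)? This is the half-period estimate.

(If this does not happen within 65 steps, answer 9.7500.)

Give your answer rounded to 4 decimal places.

Step 0: x=[6.8000] v=[0.0000]
Step 1: x=[6.7691] v=[-0.2063]
Step 2: x=[6.7081] v=[-0.4068]
Step 3: x=[6.6187] v=[-0.5958]
Step 4: x=[6.5035] v=[-0.7681]
Step 5: x=[6.3657] v=[-0.9188]
Step 6: x=[6.2092] v=[-1.0436]
Step 7: x=[6.0383] v=[-1.1391]
Step 8: x=[5.8579] v=[-1.2025]
Step 9: x=[5.6731] v=[-1.2321]
Step 10: x=[5.4890] v=[-1.2271]
Step 11: x=[5.3109] v=[-1.1875]
Step 12: x=[5.1437] v=[-1.1145]
Step 13: x=[4.9922] v=[-1.0102]
Step 14: x=[4.8606] v=[-0.8775]
Step 15: x=[4.7526] v=[-0.7201]
Step 16: x=[4.6712] v=[-0.5425]
Step 17: x=[4.6188] v=[-0.3496]
Step 18: x=[4.5968] v=[-0.1469]
Step 19: x=[4.6058] v=[0.0600]
First v>=0 after going negative at step 19, time=2.8500

Answer: 2.8500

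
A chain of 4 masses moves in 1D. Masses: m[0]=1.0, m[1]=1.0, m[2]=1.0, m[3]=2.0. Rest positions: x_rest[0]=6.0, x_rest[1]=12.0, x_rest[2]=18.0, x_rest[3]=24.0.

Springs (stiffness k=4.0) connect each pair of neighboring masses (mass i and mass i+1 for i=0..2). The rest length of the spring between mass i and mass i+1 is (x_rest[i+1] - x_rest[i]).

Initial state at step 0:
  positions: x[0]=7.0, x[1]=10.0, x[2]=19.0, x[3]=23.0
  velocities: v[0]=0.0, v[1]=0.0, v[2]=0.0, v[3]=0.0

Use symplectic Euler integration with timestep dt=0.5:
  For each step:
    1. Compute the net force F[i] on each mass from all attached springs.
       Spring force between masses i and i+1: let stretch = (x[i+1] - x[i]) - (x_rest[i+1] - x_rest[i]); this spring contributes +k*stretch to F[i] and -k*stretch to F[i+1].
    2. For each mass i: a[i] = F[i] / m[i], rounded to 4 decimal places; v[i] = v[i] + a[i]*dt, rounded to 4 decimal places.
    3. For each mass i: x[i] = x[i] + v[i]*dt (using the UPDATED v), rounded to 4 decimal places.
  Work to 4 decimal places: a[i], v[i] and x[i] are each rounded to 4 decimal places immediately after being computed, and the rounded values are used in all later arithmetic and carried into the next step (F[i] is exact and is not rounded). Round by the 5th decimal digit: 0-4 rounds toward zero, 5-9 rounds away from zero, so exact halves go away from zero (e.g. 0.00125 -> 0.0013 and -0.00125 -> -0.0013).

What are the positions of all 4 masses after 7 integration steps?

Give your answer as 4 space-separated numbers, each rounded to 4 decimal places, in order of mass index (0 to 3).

Answer: 5.5000 12.2500 17.1250 23.5625

Derivation:
Step 0: x=[7.0000 10.0000 19.0000 23.0000] v=[0.0000 0.0000 0.0000 0.0000]
Step 1: x=[4.0000 16.0000 14.0000 24.0000] v=[-6.0000 12.0000 -10.0000 2.0000]
Step 2: x=[7.0000 8.0000 21.0000 23.0000] v=[6.0000 -16.0000 14.0000 -2.0000]
Step 3: x=[5.0000 12.0000 17.0000 24.0000] v=[-4.0000 8.0000 -8.0000 2.0000]
Step 4: x=[4.0000 14.0000 15.0000 24.5000] v=[-2.0000 4.0000 -4.0000 1.0000]
Step 5: x=[7.0000 7.0000 21.5000 23.2500] v=[6.0000 -14.0000 13.0000 -2.5000]
Step 6: x=[4.0000 14.5000 15.2500 24.1250] v=[-6.0000 15.0000 -12.5000 1.7500]
Step 7: x=[5.5000 12.2500 17.1250 23.5625] v=[3.0000 -4.5000 3.7500 -1.1250]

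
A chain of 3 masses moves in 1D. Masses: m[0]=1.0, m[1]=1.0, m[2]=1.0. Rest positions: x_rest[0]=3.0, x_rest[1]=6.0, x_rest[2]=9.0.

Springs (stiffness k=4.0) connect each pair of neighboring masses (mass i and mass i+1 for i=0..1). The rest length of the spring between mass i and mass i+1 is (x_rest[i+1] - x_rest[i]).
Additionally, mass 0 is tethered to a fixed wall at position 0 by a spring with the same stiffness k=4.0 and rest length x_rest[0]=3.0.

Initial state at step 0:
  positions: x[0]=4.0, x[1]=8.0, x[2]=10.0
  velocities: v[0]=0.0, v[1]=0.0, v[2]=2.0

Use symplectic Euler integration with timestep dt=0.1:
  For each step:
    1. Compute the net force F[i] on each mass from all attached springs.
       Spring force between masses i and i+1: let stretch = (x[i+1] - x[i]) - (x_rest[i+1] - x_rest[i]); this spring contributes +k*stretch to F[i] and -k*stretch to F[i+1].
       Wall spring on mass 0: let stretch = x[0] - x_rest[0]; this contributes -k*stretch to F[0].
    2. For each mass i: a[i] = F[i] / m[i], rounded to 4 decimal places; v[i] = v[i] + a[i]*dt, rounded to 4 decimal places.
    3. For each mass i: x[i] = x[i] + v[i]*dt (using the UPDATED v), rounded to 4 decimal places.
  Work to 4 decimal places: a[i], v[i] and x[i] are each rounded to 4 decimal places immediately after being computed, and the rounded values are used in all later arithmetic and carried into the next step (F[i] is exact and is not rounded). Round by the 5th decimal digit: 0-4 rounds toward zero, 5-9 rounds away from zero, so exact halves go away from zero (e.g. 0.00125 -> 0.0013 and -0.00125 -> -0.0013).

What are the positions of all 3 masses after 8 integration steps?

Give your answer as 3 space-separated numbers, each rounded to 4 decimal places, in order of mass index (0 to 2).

Step 0: x=[4.0000 8.0000 10.0000] v=[0.0000 0.0000 2.0000]
Step 1: x=[4.0000 7.9200 10.2400] v=[0.0000 -0.8000 2.4000]
Step 2: x=[3.9968 7.7760 10.5072] v=[-0.0320 -1.4400 2.6720]
Step 3: x=[3.9849 7.5901 10.7852] v=[-0.1190 -1.8592 2.7795]
Step 4: x=[3.9578 7.3878 11.0554] v=[-0.2709 -2.0232 2.7015]
Step 5: x=[3.9096 7.1950 11.2989] v=[-0.4820 -1.9282 2.4345]
Step 6: x=[3.8364 7.0349 11.4982] v=[-0.7317 -1.6008 1.9929]
Step 7: x=[3.7377 6.9254 11.6390] v=[-0.9869 -1.0949 1.4076]
Step 8: x=[3.6170 6.8770 11.7112] v=[-1.2069 -0.4845 0.7222]

Answer: 3.6170 6.8770 11.7112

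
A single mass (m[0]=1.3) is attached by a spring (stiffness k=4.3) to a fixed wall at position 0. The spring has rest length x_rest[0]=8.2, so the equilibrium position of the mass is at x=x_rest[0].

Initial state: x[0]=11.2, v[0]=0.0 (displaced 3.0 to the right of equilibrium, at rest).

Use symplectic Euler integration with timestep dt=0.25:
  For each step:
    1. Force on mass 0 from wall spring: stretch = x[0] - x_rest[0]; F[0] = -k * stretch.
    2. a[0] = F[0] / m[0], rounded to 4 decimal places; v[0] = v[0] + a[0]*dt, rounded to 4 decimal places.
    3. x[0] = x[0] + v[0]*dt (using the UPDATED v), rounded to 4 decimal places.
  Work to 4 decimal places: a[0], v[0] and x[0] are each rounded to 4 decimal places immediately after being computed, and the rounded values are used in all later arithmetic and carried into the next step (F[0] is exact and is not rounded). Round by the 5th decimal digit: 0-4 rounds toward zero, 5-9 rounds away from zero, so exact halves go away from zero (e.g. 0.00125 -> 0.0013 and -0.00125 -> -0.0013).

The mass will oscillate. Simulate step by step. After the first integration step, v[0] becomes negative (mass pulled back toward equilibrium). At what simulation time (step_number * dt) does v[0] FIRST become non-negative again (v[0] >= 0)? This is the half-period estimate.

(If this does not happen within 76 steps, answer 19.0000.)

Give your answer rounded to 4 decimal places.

Answer: 1.7500

Derivation:
Step 0: x=[11.2000] v=[0.0000]
Step 1: x=[10.5798] v=[-2.4808]
Step 2: x=[9.4676] v=[-4.4487]
Step 3: x=[8.0934] v=[-5.4969]
Step 4: x=[6.7412] v=[-5.4088]
Step 5: x=[5.6906] v=[-4.2025]
Step 6: x=[5.1588] v=[-2.1274]
Step 7: x=[5.2557] v=[0.3875]
First v>=0 after going negative at step 7, time=1.7500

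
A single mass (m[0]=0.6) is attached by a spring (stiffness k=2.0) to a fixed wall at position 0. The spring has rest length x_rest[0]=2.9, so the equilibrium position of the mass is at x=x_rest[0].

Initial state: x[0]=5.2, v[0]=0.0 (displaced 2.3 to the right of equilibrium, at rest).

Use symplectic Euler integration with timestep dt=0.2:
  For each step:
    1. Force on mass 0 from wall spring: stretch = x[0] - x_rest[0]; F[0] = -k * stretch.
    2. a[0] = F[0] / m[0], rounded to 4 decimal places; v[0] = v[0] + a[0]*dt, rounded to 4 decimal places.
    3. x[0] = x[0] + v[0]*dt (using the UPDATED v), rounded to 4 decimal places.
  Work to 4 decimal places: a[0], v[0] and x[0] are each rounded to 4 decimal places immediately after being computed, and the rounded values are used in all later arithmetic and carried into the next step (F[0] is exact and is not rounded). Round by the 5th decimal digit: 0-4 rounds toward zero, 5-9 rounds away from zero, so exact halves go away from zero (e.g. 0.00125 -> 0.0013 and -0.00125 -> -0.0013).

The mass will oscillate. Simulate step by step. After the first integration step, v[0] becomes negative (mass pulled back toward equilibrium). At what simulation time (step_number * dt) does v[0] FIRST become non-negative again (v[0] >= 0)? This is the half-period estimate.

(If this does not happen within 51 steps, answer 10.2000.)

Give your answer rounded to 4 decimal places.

Answer: 1.8000

Derivation:
Step 0: x=[5.2000] v=[0.0000]
Step 1: x=[4.8933] v=[-1.5333]
Step 2: x=[4.3209] v=[-2.8622]
Step 3: x=[3.5590] v=[-3.8095]
Step 4: x=[2.7092] v=[-4.2488]
Step 5: x=[1.8849] v=[-4.1216]
Step 6: x=[1.1959] v=[-3.4449]
Step 7: x=[0.7341] v=[-2.3088]
Step 8: x=[0.5611] v=[-0.8649]
Step 9: x=[0.7000] v=[0.6944]
First v>=0 after going negative at step 9, time=1.8000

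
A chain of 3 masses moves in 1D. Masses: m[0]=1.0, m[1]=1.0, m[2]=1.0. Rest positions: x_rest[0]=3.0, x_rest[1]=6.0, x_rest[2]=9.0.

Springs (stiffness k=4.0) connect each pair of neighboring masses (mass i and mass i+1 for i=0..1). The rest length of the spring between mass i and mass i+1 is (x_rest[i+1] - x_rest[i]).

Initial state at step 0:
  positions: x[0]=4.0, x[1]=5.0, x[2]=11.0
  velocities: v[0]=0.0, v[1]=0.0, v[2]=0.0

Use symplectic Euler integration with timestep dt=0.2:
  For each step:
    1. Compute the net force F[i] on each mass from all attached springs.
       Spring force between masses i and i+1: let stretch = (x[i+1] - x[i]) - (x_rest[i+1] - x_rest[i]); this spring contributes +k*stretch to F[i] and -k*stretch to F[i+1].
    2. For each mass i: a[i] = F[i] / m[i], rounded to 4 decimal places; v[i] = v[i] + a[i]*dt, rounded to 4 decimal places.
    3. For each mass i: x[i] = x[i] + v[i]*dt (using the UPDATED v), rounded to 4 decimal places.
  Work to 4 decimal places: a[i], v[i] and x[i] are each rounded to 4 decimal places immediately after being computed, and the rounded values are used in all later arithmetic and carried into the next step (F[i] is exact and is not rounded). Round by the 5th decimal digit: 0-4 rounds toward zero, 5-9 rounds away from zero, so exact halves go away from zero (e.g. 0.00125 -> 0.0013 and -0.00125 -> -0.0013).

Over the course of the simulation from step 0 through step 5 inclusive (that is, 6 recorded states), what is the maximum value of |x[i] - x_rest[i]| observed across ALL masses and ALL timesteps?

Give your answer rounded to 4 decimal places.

Answer: 2.4418

Derivation:
Step 0: x=[4.0000 5.0000 11.0000] v=[0.0000 0.0000 0.0000]
Step 1: x=[3.6800 5.8000 10.5200] v=[-1.6000 4.0000 -2.4000]
Step 2: x=[3.2192 7.0160 9.7648] v=[-2.3040 6.0800 -3.7760]
Step 3: x=[2.8859 8.0643 9.0498] v=[-1.6666 5.2416 -3.5750]
Step 4: x=[2.9011 8.4418 8.6571] v=[0.0761 1.8873 -1.9634]
Step 5: x=[3.3228 7.9672 8.7100] v=[2.1087 -2.3730 0.2644]
Max displacement = 2.4418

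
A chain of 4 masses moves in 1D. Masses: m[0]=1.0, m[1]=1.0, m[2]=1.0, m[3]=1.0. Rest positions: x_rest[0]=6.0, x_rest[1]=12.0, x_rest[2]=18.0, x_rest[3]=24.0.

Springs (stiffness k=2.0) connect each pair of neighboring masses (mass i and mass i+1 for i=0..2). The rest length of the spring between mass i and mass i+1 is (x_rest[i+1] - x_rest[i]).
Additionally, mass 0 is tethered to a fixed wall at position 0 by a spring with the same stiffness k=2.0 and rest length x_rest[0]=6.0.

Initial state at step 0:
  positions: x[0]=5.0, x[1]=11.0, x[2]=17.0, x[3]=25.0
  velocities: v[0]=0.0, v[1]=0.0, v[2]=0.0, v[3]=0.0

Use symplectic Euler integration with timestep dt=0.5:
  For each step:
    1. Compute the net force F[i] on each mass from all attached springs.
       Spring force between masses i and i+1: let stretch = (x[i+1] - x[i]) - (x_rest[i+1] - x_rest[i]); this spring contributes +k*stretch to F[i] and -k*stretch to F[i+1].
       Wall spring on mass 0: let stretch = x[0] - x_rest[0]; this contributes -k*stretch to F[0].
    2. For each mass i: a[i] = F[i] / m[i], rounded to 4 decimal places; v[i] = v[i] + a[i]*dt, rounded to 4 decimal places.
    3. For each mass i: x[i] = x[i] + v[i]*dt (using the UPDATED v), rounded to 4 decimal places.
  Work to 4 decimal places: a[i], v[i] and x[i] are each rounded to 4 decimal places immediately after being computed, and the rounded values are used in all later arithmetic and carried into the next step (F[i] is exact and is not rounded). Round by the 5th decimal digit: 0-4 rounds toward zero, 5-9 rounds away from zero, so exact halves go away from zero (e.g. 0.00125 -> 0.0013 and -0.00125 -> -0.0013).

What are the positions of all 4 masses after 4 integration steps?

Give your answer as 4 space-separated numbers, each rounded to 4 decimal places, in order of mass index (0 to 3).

Answer: 6.8750 13.3750 17.2500 23.0625

Derivation:
Step 0: x=[5.0000 11.0000 17.0000 25.0000] v=[0.0000 0.0000 0.0000 0.0000]
Step 1: x=[5.5000 11.0000 18.0000 24.0000] v=[1.0000 0.0000 2.0000 -2.0000]
Step 2: x=[6.0000 11.7500 18.5000 23.0000] v=[1.0000 1.5000 1.0000 -2.0000]
Step 3: x=[6.3750 13.0000 17.8750 22.7500] v=[0.7500 2.5000 -1.2500 -0.5000]
Step 4: x=[6.8750 13.3750 17.2500 23.0625] v=[1.0000 0.7500 -1.2500 0.6250]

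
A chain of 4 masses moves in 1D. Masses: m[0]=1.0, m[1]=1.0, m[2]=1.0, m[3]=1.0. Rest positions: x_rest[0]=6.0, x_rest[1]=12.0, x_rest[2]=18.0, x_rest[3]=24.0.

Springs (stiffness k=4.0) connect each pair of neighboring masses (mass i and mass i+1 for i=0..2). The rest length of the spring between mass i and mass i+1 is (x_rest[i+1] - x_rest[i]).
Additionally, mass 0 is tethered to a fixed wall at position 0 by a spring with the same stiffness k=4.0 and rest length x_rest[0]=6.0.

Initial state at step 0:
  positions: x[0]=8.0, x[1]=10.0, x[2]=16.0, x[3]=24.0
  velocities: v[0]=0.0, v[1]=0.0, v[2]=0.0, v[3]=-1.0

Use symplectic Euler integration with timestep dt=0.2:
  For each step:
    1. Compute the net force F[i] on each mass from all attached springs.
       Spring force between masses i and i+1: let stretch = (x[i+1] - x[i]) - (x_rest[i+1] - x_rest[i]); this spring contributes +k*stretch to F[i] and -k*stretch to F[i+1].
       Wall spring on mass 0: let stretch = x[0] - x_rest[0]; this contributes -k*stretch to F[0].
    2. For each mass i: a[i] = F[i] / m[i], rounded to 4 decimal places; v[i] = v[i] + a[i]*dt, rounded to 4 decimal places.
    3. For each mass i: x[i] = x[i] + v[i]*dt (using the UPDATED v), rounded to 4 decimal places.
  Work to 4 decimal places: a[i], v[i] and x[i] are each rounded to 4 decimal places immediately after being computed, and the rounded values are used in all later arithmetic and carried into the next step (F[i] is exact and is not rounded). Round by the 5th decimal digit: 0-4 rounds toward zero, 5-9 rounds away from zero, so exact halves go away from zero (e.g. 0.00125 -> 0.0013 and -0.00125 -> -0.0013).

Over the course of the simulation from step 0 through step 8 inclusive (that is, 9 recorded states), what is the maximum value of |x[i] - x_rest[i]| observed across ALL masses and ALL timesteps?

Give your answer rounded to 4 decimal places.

Step 0: x=[8.0000 10.0000 16.0000 24.0000] v=[0.0000 0.0000 0.0000 -1.0000]
Step 1: x=[7.0400 10.6400 16.3200 23.4800] v=[-4.8000 3.2000 1.6000 -2.6000]
Step 2: x=[5.5296 11.6128 16.8768 22.7744] v=[-7.5520 4.8640 2.7840 -3.5280]
Step 3: x=[4.1078 12.4545 17.5350 22.0852] v=[-7.1091 4.2086 3.2909 -3.4461]
Step 4: x=[3.3642 12.7736 18.1083 21.6279] v=[-3.7180 1.5956 2.8667 -2.2863]
Step 5: x=[3.5878 12.4408 18.3912 21.5675] v=[1.1182 -1.6642 1.4146 -0.3020]
Step 6: x=[4.6539 11.6435 18.2303 21.9589] v=[5.3304 -3.9863 -0.8047 1.9570]
Step 7: x=[6.0937 10.7818 17.6120 22.7137] v=[7.1990 -4.3085 -3.0913 3.7741]
Step 8: x=[7.3086 10.2628 16.7172 23.6122] v=[6.0745 -2.5948 -4.4741 4.4927]
Max displacement = 2.6358

Answer: 2.6358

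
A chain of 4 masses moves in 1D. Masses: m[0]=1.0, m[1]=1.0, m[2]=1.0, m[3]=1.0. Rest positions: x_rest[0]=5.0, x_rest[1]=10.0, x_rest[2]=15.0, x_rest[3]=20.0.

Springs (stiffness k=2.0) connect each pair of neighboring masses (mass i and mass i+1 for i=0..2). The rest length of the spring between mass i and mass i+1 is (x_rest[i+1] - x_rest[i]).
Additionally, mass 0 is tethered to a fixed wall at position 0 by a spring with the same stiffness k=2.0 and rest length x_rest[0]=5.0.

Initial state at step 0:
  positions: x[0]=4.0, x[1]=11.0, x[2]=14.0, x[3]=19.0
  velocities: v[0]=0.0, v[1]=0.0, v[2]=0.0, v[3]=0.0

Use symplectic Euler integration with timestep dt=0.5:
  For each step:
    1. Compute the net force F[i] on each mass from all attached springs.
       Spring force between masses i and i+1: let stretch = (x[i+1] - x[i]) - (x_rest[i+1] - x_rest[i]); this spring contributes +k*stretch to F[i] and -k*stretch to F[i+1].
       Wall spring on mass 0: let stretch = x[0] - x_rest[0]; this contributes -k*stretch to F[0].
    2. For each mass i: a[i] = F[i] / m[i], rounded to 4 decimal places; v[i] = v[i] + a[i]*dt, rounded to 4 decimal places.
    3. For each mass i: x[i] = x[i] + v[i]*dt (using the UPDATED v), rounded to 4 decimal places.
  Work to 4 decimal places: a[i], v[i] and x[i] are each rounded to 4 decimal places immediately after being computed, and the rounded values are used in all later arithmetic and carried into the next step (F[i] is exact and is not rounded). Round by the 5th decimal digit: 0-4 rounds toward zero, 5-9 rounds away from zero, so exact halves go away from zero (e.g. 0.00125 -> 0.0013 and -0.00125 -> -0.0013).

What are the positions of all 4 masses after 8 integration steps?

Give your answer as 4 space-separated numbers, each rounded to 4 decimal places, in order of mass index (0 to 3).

Answer: 5.2149 11.6173 13.7345 20.7736

Derivation:
Step 0: x=[4.0000 11.0000 14.0000 19.0000] v=[0.0000 0.0000 0.0000 0.0000]
Step 1: x=[5.5000 9.0000 15.0000 19.0000] v=[3.0000 -4.0000 2.0000 0.0000]
Step 2: x=[6.0000 8.2500 15.0000 19.5000] v=[1.0000 -1.5000 0.0000 1.0000]
Step 3: x=[4.6250 9.7500 13.8750 20.2500] v=[-2.7500 3.0000 -2.2500 1.5000]
Step 4: x=[3.5000 10.7500 13.8750 20.3125] v=[-2.2500 2.0000 0.0000 0.1250]
Step 5: x=[4.2500 9.6875 15.5313 19.6563] v=[1.5000 -2.1250 3.3125 -1.3125]
Step 6: x=[5.5938 8.8282 16.3282 19.4376] v=[2.6875 -1.7187 1.5937 -0.4375]
Step 7: x=[5.7579 10.1017 14.9298 20.1642] v=[0.3281 2.5469 -2.7969 1.4531]
Step 8: x=[5.2149 11.6173 13.7345 20.7736] v=[-1.0860 3.0312 -2.3906 1.2187]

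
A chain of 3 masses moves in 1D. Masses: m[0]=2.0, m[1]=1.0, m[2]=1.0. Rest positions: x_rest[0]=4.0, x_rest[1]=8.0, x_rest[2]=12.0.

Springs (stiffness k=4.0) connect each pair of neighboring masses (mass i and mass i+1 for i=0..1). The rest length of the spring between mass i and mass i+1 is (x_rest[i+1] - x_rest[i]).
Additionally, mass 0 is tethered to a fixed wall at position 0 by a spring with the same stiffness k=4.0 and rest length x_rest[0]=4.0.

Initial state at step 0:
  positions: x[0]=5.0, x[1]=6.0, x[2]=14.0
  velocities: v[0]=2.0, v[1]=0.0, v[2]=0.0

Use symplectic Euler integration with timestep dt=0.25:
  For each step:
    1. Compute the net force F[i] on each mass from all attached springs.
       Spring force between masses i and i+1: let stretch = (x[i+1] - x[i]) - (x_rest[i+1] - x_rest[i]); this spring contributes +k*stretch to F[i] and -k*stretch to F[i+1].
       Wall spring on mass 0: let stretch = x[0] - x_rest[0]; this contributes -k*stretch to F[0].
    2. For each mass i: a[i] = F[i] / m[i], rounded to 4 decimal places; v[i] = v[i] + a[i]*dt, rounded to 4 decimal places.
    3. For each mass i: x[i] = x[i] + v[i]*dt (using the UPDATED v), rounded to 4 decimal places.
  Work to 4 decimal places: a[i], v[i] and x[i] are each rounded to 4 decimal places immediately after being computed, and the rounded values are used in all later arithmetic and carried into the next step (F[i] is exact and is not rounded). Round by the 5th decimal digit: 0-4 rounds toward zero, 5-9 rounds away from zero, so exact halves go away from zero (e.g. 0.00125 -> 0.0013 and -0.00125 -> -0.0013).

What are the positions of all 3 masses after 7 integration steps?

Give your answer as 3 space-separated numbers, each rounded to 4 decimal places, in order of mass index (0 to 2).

Step 0: x=[5.0000 6.0000 14.0000] v=[2.0000 0.0000 0.0000]
Step 1: x=[5.0000 7.7500 13.0000] v=[0.0000 7.0000 -4.0000]
Step 2: x=[4.7188 10.1250 11.6875] v=[-1.1250 9.5000 -5.2500]
Step 3: x=[4.5235 11.5391 10.9844] v=[-0.7813 5.6563 -2.8125]
Step 4: x=[4.6397 11.0606 11.4200] v=[0.4648 -1.9140 1.7422]
Step 5: x=[4.9786 9.0667 12.7657] v=[1.3554 -7.9755 5.3828]
Step 6: x=[5.2062 6.9756 14.1867] v=[0.9102 -8.3646 5.6838]
Step 7: x=[5.0042 6.2449 14.8049] v=[-0.8082 -2.9229 2.4727]

Answer: 5.0042 6.2449 14.8049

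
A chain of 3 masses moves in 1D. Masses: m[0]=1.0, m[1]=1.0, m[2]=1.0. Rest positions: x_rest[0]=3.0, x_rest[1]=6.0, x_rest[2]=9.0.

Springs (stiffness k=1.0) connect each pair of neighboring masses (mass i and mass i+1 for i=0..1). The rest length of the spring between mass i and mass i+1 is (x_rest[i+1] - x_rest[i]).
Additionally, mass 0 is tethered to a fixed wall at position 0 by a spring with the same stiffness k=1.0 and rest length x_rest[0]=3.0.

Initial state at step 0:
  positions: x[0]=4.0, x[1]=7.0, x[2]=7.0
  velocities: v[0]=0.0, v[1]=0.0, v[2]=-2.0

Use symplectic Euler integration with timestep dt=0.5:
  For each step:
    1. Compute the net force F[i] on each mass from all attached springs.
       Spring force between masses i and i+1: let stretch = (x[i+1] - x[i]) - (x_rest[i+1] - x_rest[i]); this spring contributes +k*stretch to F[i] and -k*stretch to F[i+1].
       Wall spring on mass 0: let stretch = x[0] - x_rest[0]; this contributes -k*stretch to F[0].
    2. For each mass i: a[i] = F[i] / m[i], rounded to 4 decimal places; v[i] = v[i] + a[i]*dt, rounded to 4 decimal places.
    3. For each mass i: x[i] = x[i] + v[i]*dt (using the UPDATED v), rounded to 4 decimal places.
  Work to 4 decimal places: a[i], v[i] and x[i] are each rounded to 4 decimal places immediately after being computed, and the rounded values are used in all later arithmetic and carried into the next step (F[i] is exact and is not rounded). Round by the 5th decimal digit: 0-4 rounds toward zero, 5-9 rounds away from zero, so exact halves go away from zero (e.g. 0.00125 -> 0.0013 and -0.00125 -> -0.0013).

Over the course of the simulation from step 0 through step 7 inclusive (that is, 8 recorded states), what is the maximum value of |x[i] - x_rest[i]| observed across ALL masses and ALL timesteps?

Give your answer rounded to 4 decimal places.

Answer: 2.8780

Derivation:
Step 0: x=[4.0000 7.0000 7.0000] v=[0.0000 0.0000 -2.0000]
Step 1: x=[3.7500 6.2500 6.7500] v=[-0.5000 -1.5000 -0.5000]
Step 2: x=[3.1875 5.0000 7.1250] v=[-1.1250 -2.5000 0.7500]
Step 3: x=[2.2813 3.8281 7.7188] v=[-1.8125 -2.3438 1.1875]
Step 4: x=[1.1914 3.2422 8.0899] v=[-2.1798 -1.1719 0.7422]
Step 5: x=[0.3164 3.3555 7.9991] v=[-1.7501 0.2266 -0.1817]
Step 6: x=[0.1220 3.8700 7.4974] v=[-0.3888 1.0289 -1.0035]
Step 7: x=[0.8341 4.3543 6.8388] v=[1.4242 0.9686 -1.3172]
Max displacement = 2.8780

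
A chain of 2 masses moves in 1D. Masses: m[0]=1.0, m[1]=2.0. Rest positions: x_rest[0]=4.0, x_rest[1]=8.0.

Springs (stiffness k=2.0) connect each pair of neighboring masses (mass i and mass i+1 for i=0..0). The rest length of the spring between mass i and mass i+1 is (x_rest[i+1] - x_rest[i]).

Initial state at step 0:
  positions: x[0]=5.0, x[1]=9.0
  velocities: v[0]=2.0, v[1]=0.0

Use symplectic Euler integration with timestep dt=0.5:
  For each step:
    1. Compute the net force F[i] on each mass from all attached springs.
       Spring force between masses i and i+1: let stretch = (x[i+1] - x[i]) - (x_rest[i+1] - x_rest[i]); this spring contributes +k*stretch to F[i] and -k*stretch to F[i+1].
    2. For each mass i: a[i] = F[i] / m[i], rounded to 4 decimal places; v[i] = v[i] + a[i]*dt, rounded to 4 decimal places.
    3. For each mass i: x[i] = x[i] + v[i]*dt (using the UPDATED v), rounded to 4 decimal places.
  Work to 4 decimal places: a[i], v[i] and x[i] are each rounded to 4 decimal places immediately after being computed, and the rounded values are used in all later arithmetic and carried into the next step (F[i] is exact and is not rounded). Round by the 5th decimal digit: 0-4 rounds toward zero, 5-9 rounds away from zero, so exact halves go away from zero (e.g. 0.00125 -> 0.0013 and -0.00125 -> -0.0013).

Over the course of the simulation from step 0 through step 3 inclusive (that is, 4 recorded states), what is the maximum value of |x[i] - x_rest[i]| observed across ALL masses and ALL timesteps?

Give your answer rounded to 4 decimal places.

Step 0: x=[5.0000 9.0000] v=[2.0000 0.0000]
Step 1: x=[6.0000 9.0000] v=[2.0000 0.0000]
Step 2: x=[6.5000 9.2500] v=[1.0000 0.5000]
Step 3: x=[6.3750 9.8125] v=[-0.2500 1.1250]
Max displacement = 2.5000

Answer: 2.5000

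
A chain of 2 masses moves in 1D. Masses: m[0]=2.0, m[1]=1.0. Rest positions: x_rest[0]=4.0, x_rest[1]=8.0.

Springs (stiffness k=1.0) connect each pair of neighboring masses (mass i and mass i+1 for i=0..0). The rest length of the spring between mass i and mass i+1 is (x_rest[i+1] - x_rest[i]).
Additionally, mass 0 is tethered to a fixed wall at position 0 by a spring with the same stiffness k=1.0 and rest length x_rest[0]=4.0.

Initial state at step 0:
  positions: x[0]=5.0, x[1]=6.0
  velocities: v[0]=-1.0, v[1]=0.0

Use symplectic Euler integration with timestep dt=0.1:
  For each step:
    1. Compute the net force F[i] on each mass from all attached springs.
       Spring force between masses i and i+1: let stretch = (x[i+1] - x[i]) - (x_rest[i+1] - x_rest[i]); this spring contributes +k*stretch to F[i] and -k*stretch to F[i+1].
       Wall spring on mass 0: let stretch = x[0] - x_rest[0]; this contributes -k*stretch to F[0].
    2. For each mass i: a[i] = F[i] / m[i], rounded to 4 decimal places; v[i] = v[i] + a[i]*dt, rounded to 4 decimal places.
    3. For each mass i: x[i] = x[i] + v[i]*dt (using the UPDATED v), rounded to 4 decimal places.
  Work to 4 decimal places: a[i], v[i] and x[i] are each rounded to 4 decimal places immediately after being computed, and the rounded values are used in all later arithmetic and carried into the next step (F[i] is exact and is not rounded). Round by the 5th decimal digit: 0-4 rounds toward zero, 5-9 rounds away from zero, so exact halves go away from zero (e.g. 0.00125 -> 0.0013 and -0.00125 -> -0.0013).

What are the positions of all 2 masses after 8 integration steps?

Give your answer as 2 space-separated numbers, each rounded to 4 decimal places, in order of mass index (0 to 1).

Answer: 3.6312 6.8999

Derivation:
Step 0: x=[5.0000 6.0000] v=[-1.0000 0.0000]
Step 1: x=[4.8800 6.0300] v=[-1.2000 0.3000]
Step 2: x=[4.7414 6.0885] v=[-1.3865 0.5850]
Step 3: x=[4.5858 6.1735] v=[-1.5562 0.8503]
Step 4: x=[4.4152 6.2827] v=[-1.7061 1.0915]
Step 5: x=[4.2319 6.4132] v=[-1.8335 1.3048]
Step 6: x=[4.0383 6.5619] v=[-1.9360 1.4867]
Step 7: x=[3.8371 6.7253] v=[-2.0117 1.6343]
Step 8: x=[3.6312 6.8999] v=[-2.0592 1.7455]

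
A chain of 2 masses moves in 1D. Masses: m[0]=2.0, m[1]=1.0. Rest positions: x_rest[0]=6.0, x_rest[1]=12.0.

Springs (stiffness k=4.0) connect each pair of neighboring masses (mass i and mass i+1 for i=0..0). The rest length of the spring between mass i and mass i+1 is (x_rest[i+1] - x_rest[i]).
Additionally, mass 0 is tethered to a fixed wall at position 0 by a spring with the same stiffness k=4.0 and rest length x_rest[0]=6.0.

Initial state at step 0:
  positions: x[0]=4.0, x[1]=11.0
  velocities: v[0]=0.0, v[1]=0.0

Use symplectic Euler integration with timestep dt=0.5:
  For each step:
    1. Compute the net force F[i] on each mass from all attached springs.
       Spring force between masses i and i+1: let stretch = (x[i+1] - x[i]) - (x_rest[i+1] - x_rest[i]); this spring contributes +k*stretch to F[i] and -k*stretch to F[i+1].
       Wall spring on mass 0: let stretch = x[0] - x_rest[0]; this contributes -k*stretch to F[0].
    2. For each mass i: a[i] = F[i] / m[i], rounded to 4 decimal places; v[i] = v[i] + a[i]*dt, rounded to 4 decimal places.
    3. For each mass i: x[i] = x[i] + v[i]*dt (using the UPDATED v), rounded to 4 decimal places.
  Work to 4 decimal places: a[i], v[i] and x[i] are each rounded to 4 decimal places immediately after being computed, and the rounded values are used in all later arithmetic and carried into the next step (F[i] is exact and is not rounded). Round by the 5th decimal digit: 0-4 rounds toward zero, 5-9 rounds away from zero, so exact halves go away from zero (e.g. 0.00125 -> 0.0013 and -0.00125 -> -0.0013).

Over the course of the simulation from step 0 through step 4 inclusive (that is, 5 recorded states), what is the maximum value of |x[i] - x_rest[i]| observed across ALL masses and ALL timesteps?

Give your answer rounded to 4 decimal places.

Answer: 2.7500

Derivation:
Step 0: x=[4.0000 11.0000] v=[0.0000 0.0000]
Step 1: x=[5.5000 10.0000] v=[3.0000 -2.0000]
Step 2: x=[6.5000 10.5000] v=[2.0000 1.0000]
Step 3: x=[6.2500 13.0000] v=[-0.5000 5.0000]
Step 4: x=[6.2500 14.7500] v=[0.0000 3.5000]
Max displacement = 2.7500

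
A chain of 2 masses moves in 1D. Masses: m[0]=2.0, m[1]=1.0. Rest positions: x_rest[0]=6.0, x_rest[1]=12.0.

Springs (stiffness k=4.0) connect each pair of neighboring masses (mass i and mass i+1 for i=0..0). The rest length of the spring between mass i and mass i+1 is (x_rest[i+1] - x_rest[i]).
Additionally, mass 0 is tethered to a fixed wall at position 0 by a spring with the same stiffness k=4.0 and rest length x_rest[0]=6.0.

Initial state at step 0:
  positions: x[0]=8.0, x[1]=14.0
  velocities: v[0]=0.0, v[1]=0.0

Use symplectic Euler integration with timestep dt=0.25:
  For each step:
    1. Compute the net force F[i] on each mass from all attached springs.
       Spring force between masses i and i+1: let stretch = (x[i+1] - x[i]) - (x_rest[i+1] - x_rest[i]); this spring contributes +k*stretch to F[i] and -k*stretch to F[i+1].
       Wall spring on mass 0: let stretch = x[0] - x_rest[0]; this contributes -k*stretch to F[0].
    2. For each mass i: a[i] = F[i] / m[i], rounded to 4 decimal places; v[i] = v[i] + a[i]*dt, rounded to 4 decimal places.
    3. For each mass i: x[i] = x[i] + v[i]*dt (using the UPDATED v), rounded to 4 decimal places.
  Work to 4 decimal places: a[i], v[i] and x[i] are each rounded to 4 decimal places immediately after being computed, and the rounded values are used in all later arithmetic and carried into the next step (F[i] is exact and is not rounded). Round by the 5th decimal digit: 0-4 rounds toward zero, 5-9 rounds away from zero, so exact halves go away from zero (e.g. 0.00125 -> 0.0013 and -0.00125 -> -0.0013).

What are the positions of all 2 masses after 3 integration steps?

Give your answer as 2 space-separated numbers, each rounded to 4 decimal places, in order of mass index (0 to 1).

Step 0: x=[8.0000 14.0000] v=[0.0000 0.0000]
Step 1: x=[7.7500 14.0000] v=[-1.0000 0.0000]
Step 2: x=[7.3125 13.9375] v=[-1.7500 -0.2500]
Step 3: x=[6.7891 13.7188] v=[-2.0938 -0.8750]

Answer: 6.7891 13.7188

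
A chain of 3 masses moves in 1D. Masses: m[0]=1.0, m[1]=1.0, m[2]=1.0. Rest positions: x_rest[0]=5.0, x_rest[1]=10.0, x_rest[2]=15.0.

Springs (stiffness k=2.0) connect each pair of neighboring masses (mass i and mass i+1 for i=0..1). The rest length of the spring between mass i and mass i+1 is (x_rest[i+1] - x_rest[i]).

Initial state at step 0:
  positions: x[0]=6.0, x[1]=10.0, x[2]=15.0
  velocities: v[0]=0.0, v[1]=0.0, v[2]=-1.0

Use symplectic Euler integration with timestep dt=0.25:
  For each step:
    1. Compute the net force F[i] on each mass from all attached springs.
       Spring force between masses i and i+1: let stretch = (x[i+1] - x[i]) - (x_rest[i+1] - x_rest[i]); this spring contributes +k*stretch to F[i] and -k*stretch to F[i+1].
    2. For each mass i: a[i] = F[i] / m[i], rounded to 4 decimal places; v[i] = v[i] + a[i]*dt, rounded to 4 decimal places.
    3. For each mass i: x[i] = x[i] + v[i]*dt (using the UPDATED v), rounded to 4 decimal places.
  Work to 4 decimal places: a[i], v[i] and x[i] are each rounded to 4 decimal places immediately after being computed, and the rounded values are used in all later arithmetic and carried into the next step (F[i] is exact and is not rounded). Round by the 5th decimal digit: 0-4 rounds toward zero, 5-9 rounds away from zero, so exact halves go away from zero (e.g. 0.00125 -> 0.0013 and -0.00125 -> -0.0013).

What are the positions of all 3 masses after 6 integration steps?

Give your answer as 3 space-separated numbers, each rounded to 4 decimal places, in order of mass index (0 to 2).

Answer: 4.7267 9.9701 14.8034

Derivation:
Step 0: x=[6.0000 10.0000 15.0000] v=[0.0000 0.0000 -1.0000]
Step 1: x=[5.8750 10.1250 14.7500] v=[-0.5000 0.5000 -1.0000]
Step 2: x=[5.6563 10.2969 14.5469] v=[-0.8750 0.6875 -0.8125]
Step 3: x=[5.3926 10.4200 14.4375] v=[-1.0547 0.4922 -0.4375]
Step 4: x=[5.1324 10.4168 14.4510] v=[-1.0410 -0.0128 0.0538]
Step 5: x=[4.9077 10.2573 14.5852] v=[-0.8988 -0.6379 0.5367]
Step 6: x=[4.7267 9.9701 14.8034] v=[-0.7240 -1.1488 0.8728]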